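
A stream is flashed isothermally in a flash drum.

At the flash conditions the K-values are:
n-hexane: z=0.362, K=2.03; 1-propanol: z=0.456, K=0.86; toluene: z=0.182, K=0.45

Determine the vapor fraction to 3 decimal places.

Let ψ = V/F and solve Σ zᵢ(Kᵢ−1)/(1+ψ(Kᵢ−1)) = 0.
Check two-phase: ΣzᵢKᵢ = 1.209 > 1 and Σzᵢ/Kᵢ = 1.113 > 1, so g(0) = 0.209 > 0 and g(1) = -0.113 < 0.
Iterate (Newton) starting at ψ = 0.53:
  ψ = 0.530: g = 0.0310, g' = -0.281 → ψ = 0.640
Converged at ψ = 0.640.

ψ = 0.640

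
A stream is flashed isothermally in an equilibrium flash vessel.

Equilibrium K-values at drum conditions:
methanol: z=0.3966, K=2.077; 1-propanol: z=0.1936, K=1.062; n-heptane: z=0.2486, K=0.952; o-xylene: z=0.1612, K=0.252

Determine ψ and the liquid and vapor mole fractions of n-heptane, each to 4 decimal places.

ψ = 0.6807, x_n-heptane = 0.2570, y_n-heptane = 0.2447

Let ψ = V/F and solve Σ zᵢ(Kᵢ−1)/(1+ψ(Kᵢ−1)) = 0.
Check two-phase: ΣzᵢKᵢ = 1.3066 > 1 and Σzᵢ/Kᵢ = 1.2741 > 1, so g(0) = 0.3066 > 0 and g(1) = -0.2741 < 0.
Newton–Raphson from ψ = 0.5:
  ψ = 0.5000: g = 0.08443, g' = -0.4258 → ψ = 0.6983
  ψ = 0.6983: g = -0.00947, g' = -0.5464 → ψ = 0.6810
  ψ = 0.6810: g = -0.00015, g' = -0.5291 → ψ = 0.6807
Converged at ψ = 0.6807.
Compositions from xᵢ = zᵢ/(1+ψ(Kᵢ−1)), yᵢ = Kᵢxᵢ:
  methanol: x = 0.2288, y = 0.4753
  1-propanol: x = 0.1858, y = 0.1973
  n-heptane: x = 0.2570, y = 0.2447
  o-xylene: x = 0.3284, y = 0.0828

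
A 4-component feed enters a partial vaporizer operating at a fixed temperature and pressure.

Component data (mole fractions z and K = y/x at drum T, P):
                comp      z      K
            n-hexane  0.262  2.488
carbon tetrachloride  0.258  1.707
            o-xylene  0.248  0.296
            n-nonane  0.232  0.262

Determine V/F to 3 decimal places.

Rachford–Rice: g(V/F) = Σ zᵢ(Kᵢ−1)/(1+V/F(Kᵢ−1)) = 0.
Check two-phase: ΣzᵢKᵢ = 1.226 > 1 and Σzᵢ/Kᵢ = 1.980 > 1, so g(0) = 0.226 > 0 and g(1) = -0.980 < 0.
Newton iteration, V/F⁰ = 0.5:
  V/F = 0.500: g = -0.1825, g' = -0.871 → V/F = 0.291
  V/F = 0.291: g = -0.0139, g' = -0.771 → V/F = 0.272
Converged at V/F = 0.272.

V/F = 0.272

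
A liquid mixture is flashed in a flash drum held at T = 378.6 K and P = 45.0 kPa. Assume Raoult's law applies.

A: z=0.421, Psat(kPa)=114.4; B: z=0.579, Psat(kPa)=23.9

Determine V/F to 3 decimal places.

V/F = 0.522

Raoult's law: Kᵢ = Pᵢˢᵃᵗ/P = Pᵢˢᵃᵗ/45.0.
  K_A = 114.4/45.0 = 2.54222, K_B = 23.9/45.0 = 0.53111
Newton iteration, V/F⁰ = 0.5:
  V/F = 0.500: g = 0.0120, g' = -0.536 → V/F = 0.522
Converged at V/F = 0.522.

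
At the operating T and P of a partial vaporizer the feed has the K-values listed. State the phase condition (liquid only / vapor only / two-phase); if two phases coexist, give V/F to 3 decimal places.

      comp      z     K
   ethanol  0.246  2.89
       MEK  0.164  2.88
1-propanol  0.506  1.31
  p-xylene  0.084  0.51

ΣzᵢKᵢ = 1.889; Σzᵢ/Kᵢ = 0.693.
Since Σzᵢ/Kᵢ < 1 the mixture is above its dew point — single vapor phase.

vapor only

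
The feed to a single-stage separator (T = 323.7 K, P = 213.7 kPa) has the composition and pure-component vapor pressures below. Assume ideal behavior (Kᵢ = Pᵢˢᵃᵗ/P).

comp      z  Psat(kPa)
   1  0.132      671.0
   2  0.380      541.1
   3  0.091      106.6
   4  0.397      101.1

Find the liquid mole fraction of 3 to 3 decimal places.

Raoult's law: Kᵢ = Pᵢˢᵃᵗ/P = Pᵢˢᵃᵗ/213.7.
  K_1 = 671.0/213.7 = 3.13992, K_2 = 541.1/213.7 = 2.53205, K_3 = 106.6/213.7 = 0.49883, K_4 = 101.1/213.7 = 0.47309
Let β = V/F and solve Σ zᵢ(Kᵢ−1)/(1+β(Kᵢ−1)) = 0.
Check two-phase: ΣzᵢKᵢ = 1.610 > 1 and Σzᵢ/Kᵢ = 1.214 > 1, so g(0) = 0.610 > 0 and g(1) = -0.214 < 0.
Newton–Raphson from β = 0.5:
  β = 0.500: g = 0.1213, g' = -0.671 → β = 0.681
  β = 0.681: g = 0.0046, g' = -0.635 → β = 0.688
Converged at β = 0.688.
Compositions from xᵢ = zᵢ/(1+β(Kᵢ−1)), yᵢ = Kᵢxᵢ:
  1: x = 0.053, y = 0.168
  2: x = 0.185, y = 0.468
  3: x = 0.139, y = 0.069
  4: x = 0.623, y = 0.295

x_3 = 0.139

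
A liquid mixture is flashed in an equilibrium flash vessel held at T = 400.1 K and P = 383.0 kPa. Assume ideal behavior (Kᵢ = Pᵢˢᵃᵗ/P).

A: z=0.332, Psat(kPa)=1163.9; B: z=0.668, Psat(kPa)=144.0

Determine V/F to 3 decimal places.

Raoult's law: Kᵢ = Pᵢˢᵃᵗ/P = Pᵢˢᵃᵗ/383.0.
  K_A = 1163.9/383.0 = 3.03890, K_B = 144.0/383.0 = 0.37598
Material balance + equilibrium reduce to Σ zᵢ(Kᵢ−1)/(1+V/F(Kᵢ−1)) = 0.
Check two-phase: ΣzᵢKᵢ = 1.260 > 1 and Σzᵢ/Kᵢ = 1.886 > 1, so g(0) = 0.260 > 0 and g(1) = -0.886 < 0.
Binary case is linear: z₁(K₁−1)(1+V/F(K₂−1)) + z₂(K₂−1)(1+V/F(K₁−1)) = 0
⇒ V/F = [z₁(K₁−1)+z₂(K₂−1)] / [−(K₁−1)(K₂−1)] = 0.2601/1.2723 = 0.204

V/F = 0.204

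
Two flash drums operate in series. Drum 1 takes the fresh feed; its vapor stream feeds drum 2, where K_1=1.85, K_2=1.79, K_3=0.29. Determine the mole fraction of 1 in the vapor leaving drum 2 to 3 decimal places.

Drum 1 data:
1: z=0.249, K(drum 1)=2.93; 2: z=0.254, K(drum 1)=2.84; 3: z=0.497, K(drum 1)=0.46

y_1 (drum 2) = 0.422

Drum 1:
Rachford–Rice: g(ψ₁) = Σ zᵢ(Kᵢ−1)/(1+ψ₁(Kᵢ−1)) = 0.
g(0) = ΣzᵢKᵢ − 1 = 0.680 and g(1) = 1 − Σzᵢ/Kᵢ = -0.255, so a root lies in (0, 1).
Iterate (Newton) starting at ψ₁ = 0.61:
  ψ₁ = 0.610: g = 0.0407, g' = -0.709 → ψ₁ = 0.667
  ψ₁ = 0.667: g = 0.0002, g' = -0.705 → ψ₁ = 0.668
Converged at ψ₁ = 0.668.
Drum-1 compositions:
  1: x = 0.109, y = 0.319
  2: x = 0.114, y = 0.324
  3: x = 0.777, y = 0.358
Drum-2 feed = drum-1 vapor: z₂ = (0.3188, 0.3237, 0.3575).
Drum 2:
Let ψ₂ = V/F and solve Σ zᵢ(Kᵢ−1)/(1+ψ₂(Kᵢ−1)) = 0.
Feasibility: ΣzᵢKᵢ = 1.273, Σzᵢ/Kᵢ = 1.586 — both > 1, two phases present.
Newton–Raphson from ψ₂ = 0.46:
  ψ₂ = 0.460: g = 0.0054, g' = -0.625 → ψ₂ = 0.469
Converged at ψ₂ = 0.469.
  1: x = 0.228, y = 0.422
  2: x = 0.236, y = 0.423
  3: x = 0.536, y = 0.155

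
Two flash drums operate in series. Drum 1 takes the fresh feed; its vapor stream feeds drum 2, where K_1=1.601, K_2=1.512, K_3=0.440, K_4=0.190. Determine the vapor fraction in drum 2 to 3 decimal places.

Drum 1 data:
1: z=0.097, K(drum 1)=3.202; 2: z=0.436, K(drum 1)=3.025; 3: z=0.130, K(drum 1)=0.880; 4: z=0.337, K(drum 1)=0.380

Drum 1:
Rachford–Rice: g(ψ₁) = Σ zᵢ(Kᵢ−1)/(1+ψ₁(Kᵢ−1)) = 0.
Check two-phase: ΣzᵢKᵢ = 1.872 > 1 and Σzᵢ/Kᵢ = 1.209 > 1, so g(0) = 0.872 > 0 and g(1) = -0.209 < 0.
Iterate (Newton) starting at ψ₁ = 0.5:
  ψ₁ = 0.500: g = 0.2210, g' = -0.822 → ψ₁ = 0.769
  ψ₁ = 0.769: g = 0.0082, g' = -0.814 → ψ₁ = 0.779
Converged at ψ₁ = 0.779.
Drum-1 compositions:
  1: x = 0.036, y = 0.114
  2: x = 0.169, y = 0.512
  3: x = 0.143, y = 0.126
  4: x = 0.652, y = 0.248
Drum-2 feed = drum-1 vapor: z₂ = (0.1144, 0.5118, 0.1262, 0.2476).
Drum 2:
Material balance + equilibrium reduce to Σ zᵢ(Kᵢ−1)/(1+ψ₂(Kᵢ−1)) = 0.
g(0) = ΣzᵢKᵢ − 1 = 0.060 and g(1) = 1 − Σzᵢ/Kᵢ = -1.000, so a root lies in (0, 1).
Newton iteration, ψ₂⁰ = 0.35:
  ψ₂ = 0.350: g = -0.0888, g' = -0.502 → ψ₂ = 0.173
  ψ₂ = 0.173: g = -0.0086, g' = -0.415 → ψ₂ = 0.152
Converged at ψ₂ = 0.152.
  1: x = 0.105, y = 0.168
  2: x = 0.475, y = 0.718
  3: x = 0.138, y = 0.061
  4: x = 0.282, y = 0.054

V/F (drum 2) = 0.152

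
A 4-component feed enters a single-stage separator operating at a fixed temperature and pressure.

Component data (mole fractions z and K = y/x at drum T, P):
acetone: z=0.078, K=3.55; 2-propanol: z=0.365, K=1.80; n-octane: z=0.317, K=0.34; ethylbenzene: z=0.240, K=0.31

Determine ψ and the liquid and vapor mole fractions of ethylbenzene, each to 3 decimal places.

Let ψ = V/F and solve Σ zᵢ(Kᵢ−1)/(1+ψ(Kᵢ−1)) = 0.
Feasibility: ΣzᵢKᵢ = 1.116, Σzᵢ/Kᵢ = 1.931 — both > 1, two phases present.
Newton–Raphson from ψ = 0.5:
  ψ = 0.500: g = -0.2691, g' = -0.791 → ψ = 0.160
  ψ = 0.160: g = -0.0198, g' = -0.757 → ψ = 0.134
Converged at ψ = 0.134.
Compositions from xᵢ = zᵢ/(1+ψ(Kᵢ−1)), yᵢ = Kᵢxᵢ:
  acetone: x = 0.058, y = 0.206
  2-propanol: x = 0.330, y = 0.593
  n-octane: x = 0.348, y = 0.118
  ethylbenzene: x = 0.264, y = 0.082

ψ = 0.134, x_ethylbenzene = 0.264, y_ethylbenzene = 0.082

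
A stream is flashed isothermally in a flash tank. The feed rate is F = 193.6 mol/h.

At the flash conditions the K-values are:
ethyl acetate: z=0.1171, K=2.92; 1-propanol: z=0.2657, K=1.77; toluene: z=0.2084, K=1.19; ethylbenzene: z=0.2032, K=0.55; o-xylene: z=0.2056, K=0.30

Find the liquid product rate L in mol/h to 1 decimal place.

Material balance + equilibrium reduce to Σ zᵢ(Kᵢ−1)/(1+β(Kᵢ−1)) = 0.
Check two-phase: ΣzᵢKᵢ = 1.2337 > 1 and Σzᵢ/Kᵢ = 1.4201 > 1, so g(0) = 0.2337 > 0 and g(1) = -0.4201 < 0.
Newton–Raphson from β = 0.5:
  β = 0.5000: g = -0.04081, g' = -0.5077 → β = 0.4196
  β = 0.4196: g = -0.00068, g' = -0.4933 → β = 0.4182
Converged at β = 0.4182.
Then V = β·F = 0.4182·193.6 = 81.0 mol/h and L = F − V = 112.6 mol/h.

L = 112.6 mol/h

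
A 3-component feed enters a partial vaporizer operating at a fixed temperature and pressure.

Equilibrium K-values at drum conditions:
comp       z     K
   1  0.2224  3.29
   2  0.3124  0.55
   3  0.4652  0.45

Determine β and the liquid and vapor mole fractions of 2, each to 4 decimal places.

Newton–Raphson from β = 0.5:
  β = 0.5000: g = -0.29687, g' = -0.6265 → β = 0.0262
  β = 0.0262: g = 0.07865, g' = -1.2478 → β = 0.0892
  β = 0.0892: g = 0.00739, g' = -1.0285 → β = 0.0964
  β = 0.0964: g = 0.00007, g' = -1.0087 → β = 0.0965
Converged at β = 0.0965.
Compositions from xᵢ = zᵢ/(1+β(Kᵢ−1)), yᵢ = Kᵢxᵢ:
  1: x = 0.1822, y = 0.5993
  2: x = 0.3266, y = 0.1796
  3: x = 0.4913, y = 0.2211

β = 0.0965, x_2 = 0.3266, y_2 = 0.1796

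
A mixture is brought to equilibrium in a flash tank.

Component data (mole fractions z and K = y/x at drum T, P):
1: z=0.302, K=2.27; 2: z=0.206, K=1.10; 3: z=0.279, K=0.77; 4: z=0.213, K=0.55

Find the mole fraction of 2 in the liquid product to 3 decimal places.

Material balance + equilibrium reduce to Σ zᵢ(Kᵢ−1)/(1+ψ(Kᵢ−1)) = 0.
Feasibility: ΣzᵢKᵢ = 1.244, Σzᵢ/Kᵢ = 1.070 — both > 1, two phases present.
Newton iteration, ψ⁰ = 0.66:
  ψ = 0.660: g = 0.0160, g' = -0.254 → ψ = 0.723
Converged at ψ = 0.723.
Compositions from xᵢ = zᵢ/(1+ψ(Kᵢ−1)), yᵢ = Kᵢxᵢ:
  1: x = 0.157, y = 0.357
  2: x = 0.192, y = 0.211
  3: x = 0.335, y = 0.258
  4: x = 0.316, y = 0.174

x_2 = 0.192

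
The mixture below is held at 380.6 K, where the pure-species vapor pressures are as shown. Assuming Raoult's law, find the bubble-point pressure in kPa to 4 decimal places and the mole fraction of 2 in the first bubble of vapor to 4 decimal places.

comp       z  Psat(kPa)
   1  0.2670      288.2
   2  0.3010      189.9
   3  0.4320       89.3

At the bubble point ψ → 0, so ΣzᵢKᵢ = 1 with Kᵢ = Pᵢˢᵃᵗ/P ⇒ P = ΣzᵢPᵢˢᵃᵗ.
P = 0.2670·288.2 + 0.3010·189.9 + 0.4320·89.3 = 172.6869 kPa
yᵢ = zᵢPᵢˢᵃᵗ/P ⇒ y_2 = 0.3010·189.9/172.6869 = 0.3310

Pbub = 172.6869 kPa, y_2 = 0.3310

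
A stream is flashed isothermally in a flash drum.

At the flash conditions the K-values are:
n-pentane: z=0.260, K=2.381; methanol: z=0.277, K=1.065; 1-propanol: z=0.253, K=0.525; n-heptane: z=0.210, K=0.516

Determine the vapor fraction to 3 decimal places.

ψ = 0.332

Rachford–Rice: g(ψ) = Σ zᵢ(Kᵢ−1)/(1+ψ(Kᵢ−1)) = 0.
Feasibility: ΣzᵢKᵢ = 1.155, Σzᵢ/Kᵢ = 1.258 — both > 1, two phases present.
Iterate (Newton) starting at ψ = 0.5:
  ψ = 0.500: g = -0.0619, g' = -0.358 → ψ = 0.327
  ψ = 0.327: g = 0.0018, g' = -0.386 → ψ = 0.332
Converged at ψ = 0.332.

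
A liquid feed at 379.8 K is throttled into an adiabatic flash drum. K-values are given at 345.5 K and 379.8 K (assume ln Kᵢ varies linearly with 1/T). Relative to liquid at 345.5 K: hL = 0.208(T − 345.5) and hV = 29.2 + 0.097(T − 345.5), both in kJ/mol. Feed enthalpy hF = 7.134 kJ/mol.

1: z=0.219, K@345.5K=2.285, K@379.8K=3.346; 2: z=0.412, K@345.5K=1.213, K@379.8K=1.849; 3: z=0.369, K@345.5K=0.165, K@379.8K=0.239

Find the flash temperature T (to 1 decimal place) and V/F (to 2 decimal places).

T = 351.5 K, V/F = 0.21

Adiabatic flash: solve Rachford–Rice at each trial T, then check hF = ψ·hV(T) + (1−ψ)·hL(T).
  T = 345.5 K: K = (2.285, 1.213, 0.165), RR gives ψ = 0.099, H_out = 2.877 kJ/mol
  T = 379.8 K: K = (3.346, 1.849, 0.239), RR gives ψ = 0.530, H_out = 20.583 kJ/mol
  T = 362.6 K: K = (2.789, 1.512, 0.200), RR gives ψ = 0.362, H_out = 13.449 kJ/mol
  T = 354.1 K: K = (2.532, 1.359, 0.182), RR gives ψ = 0.248, H_out = 8.806 kJ/mol
  T = 349.8 K: K = (2.407, 1.285, 0.174), RR gives ψ = 0.179, H_out = 6.026 kJ/mol
  T = 352.0 K: K = (2.470, 1.322, 0.178), RR gives ψ = 0.216, H_out = 7.490 kJ/mol
Linear interpolation between T = 349.8 (H_out = 6.026) and T = 352.0 (H_out = 7.490) on hF = 7.134 gives T ≈ 351.5 K, at which ψ = 0.21.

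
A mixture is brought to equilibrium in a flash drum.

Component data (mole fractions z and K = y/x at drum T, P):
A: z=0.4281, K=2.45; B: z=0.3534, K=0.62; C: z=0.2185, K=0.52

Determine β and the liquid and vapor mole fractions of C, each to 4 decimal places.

Material balance + equilibrium reduce to Σ zᵢ(Kᵢ−1)/(1+β(Kᵢ−1)) = 0.
Feasibility: ΣzᵢKᵢ = 1.3816, Σzᵢ/Kᵢ = 1.1649 — both > 1, two phases present.
Iterate (Newton) starting at β = 0.49:
  β = 0.4900: g = 0.06075, g' = -0.4708 → β = 0.6190
  β = 0.6190: g = 0.00230, g' = -0.4391 → β = 0.6243
Converged at β = 0.6243.
Compositions from xᵢ = zᵢ/(1+β(Kᵢ−1)), yᵢ = Kᵢxᵢ:
  A: x = 0.2247, y = 0.5505
  B: x = 0.4633, y = 0.2873
  C: x = 0.3120, y = 0.1622

β = 0.6243, x_C = 0.3120, y_C = 0.1622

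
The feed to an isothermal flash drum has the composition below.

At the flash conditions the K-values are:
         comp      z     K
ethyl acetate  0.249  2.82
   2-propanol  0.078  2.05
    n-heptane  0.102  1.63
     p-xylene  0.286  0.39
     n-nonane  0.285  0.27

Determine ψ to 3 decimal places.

ψ = 0.217

Let ψ = V/F and solve Σ zᵢ(Kᵢ−1)/(1+ψ(Kᵢ−1)) = 0.
Check two-phase: ΣzᵢKᵢ = 1.217 > 1 and Σzᵢ/Kᵢ = 1.978 > 1, so g(0) = 0.217 > 0 and g(1) = -0.978 < 0.
Newton–Raphson from ψ = 0.32:
  ψ = 0.320: g = -0.0871, g' = -0.828 → ψ = 0.215
  ψ = 0.215: g = 0.0016, g' = -0.869 → ψ = 0.217
Converged at ψ = 0.217.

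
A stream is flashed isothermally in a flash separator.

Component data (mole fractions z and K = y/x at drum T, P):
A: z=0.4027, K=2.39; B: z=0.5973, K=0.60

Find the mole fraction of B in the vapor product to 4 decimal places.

Let ψ = V/F and solve Σ zᵢ(Kᵢ−1)/(1+ψ(Kᵢ−1)) = 0.
Check two-phase: ΣzᵢKᵢ = 1.3208 > 1 and Σzᵢ/Kᵢ = 1.1640 > 1, so g(0) = 0.3208 > 0 and g(1) = -0.1640 < 0.
Newton iteration, ψ⁰ = 0.53:
  ψ = 0.5300: g = 0.01911, g' = -0.4119 → ψ = 0.5764
  ψ = 0.5764: g = 0.00026, g' = -0.4012 → ψ = 0.5770
Converged at ψ = 0.5770.
Compositions from xᵢ = zᵢ/(1+ψ(Kᵢ−1)), yᵢ = Kᵢxᵢ:
  A: x = 0.2235, y = 0.5341
  B: x = 0.7765, y = 0.4659

y_B = 0.4659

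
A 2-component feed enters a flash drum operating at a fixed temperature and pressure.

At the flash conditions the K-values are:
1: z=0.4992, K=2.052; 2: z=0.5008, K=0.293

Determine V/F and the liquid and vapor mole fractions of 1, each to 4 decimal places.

V/F = 0.2300, x_1 = 0.4019, y_1 = 0.8248

Rachford–Rice: g(V/F) = Σ zᵢ(Kᵢ−1)/(1+V/F(Kᵢ−1)) = 0.
Feasibility: ΣzᵢKᵢ = 1.1711, Σzᵢ/Kᵢ = 1.9525 — both > 1, two phases present.
Newton–Raphson from V/F = 0.51:
  V/F = 0.5100: g = -0.21194, g' = -0.8462 → V/F = 0.2596
  V/F = 0.2596: g = -0.02112, g' = -0.7164 → V/F = 0.2301
  V/F = 0.2301: g = -0.00002, g' = -0.7152 → V/F = 0.2300
Converged at V/F = 0.2300.
Compositions from xᵢ = zᵢ/(1+V/F(Kᵢ−1)), yᵢ = Kᵢxᵢ:
  1: x = 0.4019, y = 0.8248
  2: x = 0.5981, y = 0.1752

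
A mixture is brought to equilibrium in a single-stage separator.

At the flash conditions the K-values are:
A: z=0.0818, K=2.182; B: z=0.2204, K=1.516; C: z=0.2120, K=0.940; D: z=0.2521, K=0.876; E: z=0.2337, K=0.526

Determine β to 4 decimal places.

Material balance + equilibrium reduce to Σ zᵢ(Kᵢ−1)/(1+β(Kᵢ−1)) = 0.
Check two-phase: ΣzᵢKᵢ = 1.0557 > 1 and Σzᵢ/Kᵢ = 1.1405 > 1, so g(0) = 0.0557 > 0 and g(1) = -0.1405 < 0.
Iterate (Newton) starting at β = 0.61:
  β = 0.6100: g = -0.06017, g' = -0.1818 → β = 0.2790
  β = 0.2790: g = -0.00085, g' = -0.1841 → β = 0.2744
Converged at β = 0.2744.

β = 0.2744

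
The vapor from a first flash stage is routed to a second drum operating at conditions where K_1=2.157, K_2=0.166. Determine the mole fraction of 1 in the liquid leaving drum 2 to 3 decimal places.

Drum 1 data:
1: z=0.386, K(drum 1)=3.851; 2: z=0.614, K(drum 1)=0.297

Drum 1:
Material balance + equilibrium reduce to Σ zᵢ(Kᵢ−1)/(1+ψ₁(Kᵢ−1)) = 0.
g(0) = ΣzᵢKᵢ − 1 = 0.669 and g(1) = 1 − Σzᵢ/Kᵢ = -1.168, so a root lies in (0, 1).
Binary case is linear: z₁(K₁−1)(1+ψ₁(K₂−1)) + z₂(K₂−1)(1+ψ₁(K₁−1)) = 0
⇒ ψ₁ = [z₁(K₁−1)+z₂(K₂−1)] / [−(K₁−1)(K₂−1)] = 0.6688/2.0043 = 0.334
Drum-1 compositions:
  1: x = 0.198, y = 0.762
  2: x = 0.802, y = 0.238
Drum-2 feed = drum-1 vapor: z₂ = (0.7617, 0.2383).
Drum 2:
Let ψ₂ = V/F and solve Σ zᵢ(Kᵢ−1)/(1+ψ₂(Kᵢ−1)) = 0.
Check two-phase: ΣzᵢKᵢ = 1.683 > 1 and Σzᵢ/Kᵢ = 1.788 > 1, so g(0) = 0.683 > 0 and g(1) = -0.788 < 0.
Binary case is linear: z₁(K₁−1)(1+ψ₂(K₂−1)) + z₂(K₂−1)(1+ψ₂(K₁−1)) = 0
⇒ ψ₂ = [z₁(K₁−1)+z₂(K₂−1)] / [−(K₁−1)(K₂−1)] = 0.6826/0.9649 = 0.707
  1: x = 0.419, y = 0.904
  2: x = 0.581, y = 0.096

x_1 (drum 2) = 0.419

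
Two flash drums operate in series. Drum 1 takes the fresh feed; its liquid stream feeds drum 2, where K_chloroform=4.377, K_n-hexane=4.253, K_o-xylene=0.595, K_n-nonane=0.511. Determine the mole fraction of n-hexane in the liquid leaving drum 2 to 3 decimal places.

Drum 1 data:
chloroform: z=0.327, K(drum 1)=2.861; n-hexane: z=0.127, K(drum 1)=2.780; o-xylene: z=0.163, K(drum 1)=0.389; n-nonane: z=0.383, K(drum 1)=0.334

Drum 1:
Material balance + equilibrium reduce to Σ zᵢ(Kᵢ−1)/(1+ψ₁(Kᵢ−1)) = 0.
Check two-phase: ΣzᵢKᵢ = 1.480 > 1 and Σzᵢ/Kᵢ = 1.726 > 1, so g(0) = 0.480 > 0 and g(1) = -0.726 < 0.
Newton iteration, ψ₁⁰ = 0.55:
  ψ₁ = 0.550: g = -0.1376, g' = -0.940 → ψ₁ = 0.404
  ψ₁ = 0.404: g = -0.0021, g' = -0.931 → ψ₁ = 0.401
Converged at ψ₁ = 0.401.
Drum-1 compositions:
  chloroform: x = 0.187, y = 0.535
  n-hexane: x = 0.074, y = 0.206
  o-xylene: x = 0.216, y = 0.084
  n-nonane: x = 0.523, y = 0.175
Drum-2 feed = drum-1 liquid: z₂ = (0.1872, 0.0741, 0.2160, 0.5228).
Drum 2:
Iterate (Newton) starting at ψ₂ = 0.52:
  ψ₂ = 0.520: g = -0.1348, g' = -0.671 → ψ₂ = 0.319
  ψ₂ = 0.319: g = 0.0191, g' = -0.905 → ψ₂ = 0.340
  ψ₂ = 0.340: g = 0.0004, g' = -0.866 → ψ₂ = 0.341
Converged at ψ₂ = 0.341.
  chloroform: x = 0.087, y = 0.381
  n-hexane: x = 0.035, y = 0.149
  o-xylene: x = 0.251, y = 0.149
  n-nonane: x = 0.627, y = 0.321

x_n-hexane (drum 2) = 0.035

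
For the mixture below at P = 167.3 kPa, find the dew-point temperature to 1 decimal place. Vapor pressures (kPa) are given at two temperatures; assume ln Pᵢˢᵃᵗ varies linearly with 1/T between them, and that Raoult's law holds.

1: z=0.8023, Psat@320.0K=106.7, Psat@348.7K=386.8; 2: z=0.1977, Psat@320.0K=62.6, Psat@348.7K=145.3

Dew-point temperature: Σzᵢ·P/Pᵢˢᵃᵗ(T) = 1. Interpolate ln Pᵢˢᵃᵗ = aᵢ + bᵢ/T.
  T = 320.0 K: ΣzᵢP/Pᵢˢᵃᵗ = 1.7863
  T = 348.7 K: ΣzᵢP/Pᵢˢᵃᵗ = 0.5746
  T = 334.4 K: ΣzᵢP/Pᵢˢᵃᵗ = 0.9814
  T = 327.2 K: ΣzᵢP/Pᵢˢᵃᵗ = 1.3134
  T = 330.8 K: ΣzᵢP/Pᵢˢᵃᵗ = 1.1331
  T = 332.6 K: ΣzᵢP/Pᵢˢᵃᵗ = 1.0540
Interpolating between 332.6 K and 334.4 K gives T ≈ 333.9 K.

T = 333.9 K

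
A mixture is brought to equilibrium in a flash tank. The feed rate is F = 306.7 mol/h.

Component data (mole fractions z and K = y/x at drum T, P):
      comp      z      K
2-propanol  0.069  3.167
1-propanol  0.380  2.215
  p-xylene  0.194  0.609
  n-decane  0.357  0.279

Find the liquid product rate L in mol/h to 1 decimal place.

L = 208.8 mol/h

Newton iteration, V/F⁰ = 0.31:
  V/F = 0.310: g = 0.0070, g' = -0.758 → V/F = 0.319
Converged at V/F = 0.319.
Then V = V/F·F = 0.3193·306.7 = 97.9 mol/h and L = F − V = 208.8 mol/h.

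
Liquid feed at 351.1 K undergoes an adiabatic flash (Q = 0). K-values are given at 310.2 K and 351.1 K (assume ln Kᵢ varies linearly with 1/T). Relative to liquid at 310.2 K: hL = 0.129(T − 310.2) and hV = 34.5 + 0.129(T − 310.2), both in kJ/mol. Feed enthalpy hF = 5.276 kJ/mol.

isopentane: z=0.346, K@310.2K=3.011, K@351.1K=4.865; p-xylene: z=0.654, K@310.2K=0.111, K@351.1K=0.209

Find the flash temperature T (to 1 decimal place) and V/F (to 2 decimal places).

Adiabatic flash: solve Rachford–Rice at each trial T, then check hF = ψ·hV(T) + (1−ψ)·hL(T).
  T = 310.2 K: K = (3.011, 0.111), RR gives ψ = 0.064, H_out = 2.208 kJ/mol
  T = 351.1 K: K = (4.865, 0.209), RR gives ψ = 0.268, H_out = 14.529 kJ/mol
  T = 330.6 K: K = (3.882, 0.155), RR gives ψ = 0.183, H_out = 8.933 kJ/mol
  T = 320.4 K: K = (3.433, 0.132), RR gives ψ = 0.130, H_out = 5.793 kJ/mol
  T = 315.3 K: K = (3.218, 0.121), RR gives ψ = 0.099, H_out = 4.070 kJ/mol
  T = 317.9 K: K = (3.327, 0.127), RR gives ψ = 0.115, H_out = 4.964 kJ/mol
  T = 319.1 K: K = (3.378, 0.129), RR gives ψ = 0.122, H_out = 5.365 kJ/mol
Linear interpolation between T = 317.9 (H_out = 4.964) and T = 319.1 (H_out = 5.365) on hF = 5.276 gives T ≈ 318.8 K, at which ψ = 0.12.

T = 318.8 K, V/F = 0.12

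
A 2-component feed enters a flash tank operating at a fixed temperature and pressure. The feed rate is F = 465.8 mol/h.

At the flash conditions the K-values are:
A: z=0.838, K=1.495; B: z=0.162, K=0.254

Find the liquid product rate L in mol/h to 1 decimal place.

Material balance + equilibrium reduce to Σ zᵢ(Kᵢ−1)/(1+ψ(Kᵢ−1)) = 0.
g(0) = ΣzᵢKᵢ − 1 = 0.294 and g(1) = 1 − Σzᵢ/Kᵢ = -0.198, so a root lies in (0, 1).
Iterate (Newton) starting at ψ = 0.5:
  ψ = 0.500: g = 0.1398, g' = -0.361 → ψ = 0.887
  ψ = 0.887: g = -0.0689, g' = -0.886 → ψ = 0.809
  ψ = 0.809: g = -0.0087, g' = -0.679 → ψ = 0.796
Converged at ψ = 0.796.
Then V = ψ·F = 0.7961·465.8 = 370.8 mol/h and L = F − V = 95.0 mol/h.

L = 95.0 mol/h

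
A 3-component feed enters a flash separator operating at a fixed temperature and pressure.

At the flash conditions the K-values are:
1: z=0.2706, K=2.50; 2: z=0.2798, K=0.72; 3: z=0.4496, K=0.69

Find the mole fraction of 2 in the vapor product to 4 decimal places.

y_2 = 0.2283

Iterate (Newton) starting at V/F = 0.5:
  V/F = 0.5000: g = -0.02410, g' = -0.2890 → V/F = 0.4166
  V/F = 0.4166: g = 0.00106, g' = -0.3157 → V/F = 0.4200
Converged at V/F = 0.4200.
Compositions from xᵢ = zᵢ/(1+V/F(Kᵢ−1)), yᵢ = Kᵢxᵢ:
  1: x = 0.1660, y = 0.4150
  2: x = 0.3171, y = 0.2283
  3: x = 0.5169, y = 0.3567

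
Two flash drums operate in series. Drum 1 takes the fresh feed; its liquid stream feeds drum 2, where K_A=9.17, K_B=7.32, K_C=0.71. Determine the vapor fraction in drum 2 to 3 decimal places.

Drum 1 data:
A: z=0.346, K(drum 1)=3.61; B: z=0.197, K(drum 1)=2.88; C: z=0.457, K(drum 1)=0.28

Drum 1:
Material balance + equilibrium reduce to Σ zᵢ(Kᵢ−1)/(1+ψ₁(Kᵢ−1)) = 0.
Feasibility: ΣzᵢKᵢ = 1.944, Σzᵢ/Kᵢ = 1.796 — both > 1, two phases present.
Iterate (Newton) starting at ψ₁ = 0.5:
  ψ₁ = 0.500: g = 0.0686, g' = -1.207 → ψ₁ = 0.557
Converged at ψ₁ = 0.557.
Drum-1 compositions:
  A: x = 0.141, y = 0.509
  B: x = 0.096, y = 0.277
  C: x = 0.763, y = 0.214
Drum-2 feed = drum-1 liquid: z₂ = (0.1411, 0.0963, 0.7627).
Drum 2:
Rachford–Rice: g(ψ₂) = Σ zᵢ(Kᵢ−1)/(1+ψ₂(Kᵢ−1)) = 0.
Check two-phase: ΣzᵢKᵢ = 2.540 > 1 and Σzᵢ/Kᵢ = 1.103 > 1, so g(0) = 1.540 > 0 and g(1) = -0.103 < 0.
Iterate (Newton) starting at ψ₂ = 0.5:
  ψ₂ = 0.500: g = 0.1142, g' = -0.674 → ψ₂ = 0.669
  ψ₂ = 0.669: g = 0.0200, g' = -0.464 → ψ₂ = 0.712
  ψ₂ = 0.712: g = 0.0007, g' = -0.431 → ψ₂ = 0.714
Converged at ψ₂ = 0.714.
  A: x = 0.021, y = 0.189
  B: x = 0.017, y = 0.128
  C: x = 0.962, y = 0.683

V/F (drum 2) = 0.714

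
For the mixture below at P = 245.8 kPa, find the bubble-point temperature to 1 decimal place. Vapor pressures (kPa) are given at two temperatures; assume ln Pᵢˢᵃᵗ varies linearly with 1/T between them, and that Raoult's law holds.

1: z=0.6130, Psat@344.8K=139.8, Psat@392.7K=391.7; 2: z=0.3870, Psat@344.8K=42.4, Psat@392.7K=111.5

Bubble-point temperature: ΣzᵢPᵢˢᵃᵗ(T) = P. Interpolate ln Pᵢˢᵃᵗ = aᵢ + bᵢ/T.
  T = 344.8 K: ΣzᵢPᵢˢᵃᵗ = 102.11 kPa
  T = 392.7 K: ΣzᵢPᵢˢᵃᵗ = 283.26 kPa
  T = 368.8 K: ΣzᵢPᵢˢᵃᵗ = 175.97 kPa
  T = 380.8 K: ΣzᵢPᵢˢᵃᵗ = 225.16 kPa
  T = 386.8 K: ΣzᵢPᵢˢᵃᵗ = 253.23 kPa
  T = 383.8 K: ΣzᵢPᵢˢᵃᵗ = 238.89 kPa
  T = 385.3 K: ΣzᵢPᵢˢᵃᵗ = 245.99 kPa
Interpolating between 383.8 K and 385.3 K gives T ≈ 385.3 K.

T = 385.3 K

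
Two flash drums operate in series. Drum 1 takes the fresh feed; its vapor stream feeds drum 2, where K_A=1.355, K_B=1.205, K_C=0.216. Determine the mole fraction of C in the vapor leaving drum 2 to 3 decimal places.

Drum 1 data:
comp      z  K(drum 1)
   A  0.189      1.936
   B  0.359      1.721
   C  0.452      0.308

Drum 1:
Rachford–Rice: g(ψ₁) = Σ zᵢ(Kᵢ−1)/(1+ψ₁(Kᵢ−1)) = 0.
Check two-phase: ΣzᵢKᵢ = 1.123 > 1 and Σzᵢ/Kᵢ = 1.774 > 1, so g(0) = 0.123 > 0 and g(1) = -0.774 < 0.
Iterate (Newton) starting at ψ₁ = 0.5:
  ψ₁ = 0.500: g = -0.1675, g' = -0.684 → ψ₁ = 0.255
  ψ₁ = 0.255: g = -0.0184, g' = -0.560 → ψ₁ = 0.222
Converged at ψ₁ = 0.222.
Drum-1 compositions:
  A: x = 0.156, y = 0.303
  B: x = 0.309, y = 0.533
  C: x = 0.534, y = 0.164
Drum-2 feed = drum-1 vapor: z₂ = (0.3029, 0.5326, 0.1645).
Drum 2:
Let ψ₂ = V/F and solve Σ zᵢ(Kᵢ−1)/(1+ψ₂(Kᵢ−1)) = 0.
Check two-phase: ΣzᵢKᵢ = 1.088 > 1 and Σzᵢ/Kᵢ = 1.427 > 1, so g(0) = 0.088 > 0 and g(1) = -0.427 < 0.
Newton–Raphson from ψ₂ = 0.5:
  ψ₂ = 0.500: g = -0.0218, g' = -0.319 → ψ₂ = 0.432
  ψ₂ = 0.432: g = -0.0014, g' = -0.279 → ψ₂ = 0.427
Converged at ψ₂ = 0.427.
  A: x = 0.263, y = 0.356
  B: x = 0.490, y = 0.590
  C: x = 0.247, y = 0.053

y_C (drum 2) = 0.053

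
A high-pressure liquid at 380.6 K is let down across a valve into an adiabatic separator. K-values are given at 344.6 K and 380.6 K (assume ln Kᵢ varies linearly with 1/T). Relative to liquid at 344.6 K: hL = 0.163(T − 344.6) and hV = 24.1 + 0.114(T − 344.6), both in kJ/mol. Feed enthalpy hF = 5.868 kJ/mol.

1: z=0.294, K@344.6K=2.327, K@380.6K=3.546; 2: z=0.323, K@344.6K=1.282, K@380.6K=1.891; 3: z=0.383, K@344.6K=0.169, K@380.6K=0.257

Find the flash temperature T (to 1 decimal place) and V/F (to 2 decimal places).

Adiabatic flash: solve Rachford–Rice at each trial T, then check hF = ψ·hV(T) + (1−ψ)·hL(T).
  T = 344.6 K: K = (2.327, 1.282, 0.169), RR gives ψ = 0.218, H_out = 5.245 kJ/mol
  T = 380.6 K: K = (3.546, 1.891, 0.257), RR gives ψ = 0.572, H_out = 18.654 kJ/mol
  T = 362.6 K: K = (2.903, 1.572, 0.211), RR gives ψ = 0.428, H_out = 12.875 kJ/mol
  T = 353.6 K: K = (2.606, 1.423, 0.189), RR gives ψ = 0.336, H_out = 9.405 kJ/mol
  T = 349.1 K: K = (2.464, 1.352, 0.179), RR gives ψ = 0.281, H_out = 7.433 kJ/mol
  T = 346.9 K: K = (2.397, 1.317, 0.174), RR gives ψ = 0.251, H_out = 6.393 kJ/mol
Linear interpolation between T = 344.6 (H_out = 5.245) and T = 346.9 (H_out = 6.393) on hF = 5.868 gives T ≈ 345.8 K, at which ψ = 0.24.

T = 345.8 K, V/F = 0.24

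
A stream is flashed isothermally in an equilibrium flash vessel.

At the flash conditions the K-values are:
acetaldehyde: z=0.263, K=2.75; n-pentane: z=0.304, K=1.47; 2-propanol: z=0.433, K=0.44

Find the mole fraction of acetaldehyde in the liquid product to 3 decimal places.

Rachford–Rice: g(V/F) = Σ zᵢ(Kᵢ−1)/(1+V/F(Kᵢ−1)) = 0.
g(0) = ΣzᵢKᵢ − 1 = 0.361 and g(1) = 1 − Σzᵢ/Kᵢ = -0.287, so a root lies in (0, 1).
Newton iteration, V/F⁰ = 0.5:
  V/F = 0.500: g = 0.0244, g' = -0.535 → V/F = 0.546
Converged at V/F = 0.546.
Compositions from xᵢ = zᵢ/(1+V/F(Kᵢ−1)), yᵢ = Kᵢxᵢ:
  acetaldehyde: x = 0.135, y = 0.370
  n-pentane: x = 0.242, y = 0.356
  2-propanol: x = 0.624, y = 0.274

x_acetaldehyde = 0.135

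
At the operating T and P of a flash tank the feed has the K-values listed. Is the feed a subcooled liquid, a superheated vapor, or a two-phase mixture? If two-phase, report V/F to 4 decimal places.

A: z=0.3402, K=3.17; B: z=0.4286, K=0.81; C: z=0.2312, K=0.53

ΣzᵢKᵢ = 1.5481; Σzᵢ/Kᵢ = 1.0727.
Both exceed 1, so a two-phase solution exists.
Material balance + equilibrium reduce to Σ zᵢ(Kᵢ−1)/(1+ψ(Kᵢ−1)) = 0.
Newton iteration, ψ⁰ = 0.5:
  ψ = 0.5000: g = 0.12204, g' = -0.4747 → ψ = 0.7571
  ψ = 0.7571: g = 0.01552, g' = -0.3735 → ψ = 0.7986
  ψ = 0.7986: g = 0.00015, g' = -0.3669 → ψ = 0.7990
Converged at ψ = 0.7990.

two-phase, V/F = 0.7990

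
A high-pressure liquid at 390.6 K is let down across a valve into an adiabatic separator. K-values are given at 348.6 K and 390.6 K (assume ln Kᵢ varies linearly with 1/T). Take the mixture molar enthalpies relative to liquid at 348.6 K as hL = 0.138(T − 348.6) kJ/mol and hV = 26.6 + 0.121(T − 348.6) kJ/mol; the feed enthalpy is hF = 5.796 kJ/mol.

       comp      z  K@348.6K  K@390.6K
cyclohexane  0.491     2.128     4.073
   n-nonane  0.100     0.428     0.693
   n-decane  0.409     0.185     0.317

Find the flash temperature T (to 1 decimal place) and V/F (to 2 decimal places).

T = 350.0 K, V/F = 0.21

Adiabatic flash: solve Rachford–Rice at each trial T, then check hF = ψ·hV(T) + (1−ψ)·hL(T).
  T = 348.6 K: K = (2.128, 0.428, 0.185), RR gives ψ = 0.187, H_out = 4.976 kJ/mol
  T = 390.6 K: K = (4.073, 0.693, 0.317), RR gives ψ = 0.617, H_out = 21.775 kJ/mol
  T = 369.6 K: K = (2.999, 0.552, 0.246), RR gives ψ = 0.444, H_out = 14.559 kJ/mol
  T = 359.1 K: K = (2.539, 0.488, 0.214), RR gives ψ = 0.336, H_out = 10.314 kJ/mol
  T = 353.9 K: K = (2.329, 0.458, 0.199), RR gives ψ = 0.269, H_out = 7.862 kJ/mol
  T = 351.2 K: K = (2.225, 0.442, 0.192), RR gives ψ = 0.229, H_out = 6.451 kJ/mol
  T = 349.9 K: K = (2.176, 0.435, 0.188), RR gives ψ = 0.209, H_out = 5.729 kJ/mol
Linear interpolation between T = 349.9 (H_out = 5.729) and T = 351.2 (H_out = 6.451) on hF = 5.796 gives T ≈ 350.0 K, at which ψ = 0.21.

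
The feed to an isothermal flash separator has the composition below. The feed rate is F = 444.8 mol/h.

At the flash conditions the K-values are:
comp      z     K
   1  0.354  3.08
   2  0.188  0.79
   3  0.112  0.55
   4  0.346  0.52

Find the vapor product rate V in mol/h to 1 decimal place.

Iterate (Newton) starting at ψ = 0.5:
  ψ = 0.500: g = 0.0333, g' = -0.554 → ψ = 0.560
  ψ = 0.560: g = 0.0009, g' = -0.527 → ψ = 0.562
Converged at ψ = 0.562.
Then V = ψ·F = 0.5617·444.8 = 249.8 mol/h and L = F − V = 195.0 mol/h.

V = 249.8 mol/h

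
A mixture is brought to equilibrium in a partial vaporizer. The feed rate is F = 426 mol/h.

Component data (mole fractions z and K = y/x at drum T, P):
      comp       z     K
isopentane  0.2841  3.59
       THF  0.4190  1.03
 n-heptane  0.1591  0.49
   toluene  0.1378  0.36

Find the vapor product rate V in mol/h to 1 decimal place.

V = 288.4 mol/h

Let β = V/F and solve Σ zᵢ(Kᵢ−1)/(1+β(Kᵢ−1)) = 0.
Feasibility: ΣzᵢKᵢ = 1.5791, Σzᵢ/Kᵢ = 1.1934 — both > 1, two phases present.
Newton–Raphson from β = 0.5:
  β = 0.5000: g = 0.09439, g' = -0.5588 → β = 0.6689
  β = 0.6689: g = 0.00424, g' = -0.5235 → β = 0.6770
Converged at β = 0.6770.
Then V = β·F = 0.6770·426 = 288.4 mol/h and L = F − V = 137.6 mol/h.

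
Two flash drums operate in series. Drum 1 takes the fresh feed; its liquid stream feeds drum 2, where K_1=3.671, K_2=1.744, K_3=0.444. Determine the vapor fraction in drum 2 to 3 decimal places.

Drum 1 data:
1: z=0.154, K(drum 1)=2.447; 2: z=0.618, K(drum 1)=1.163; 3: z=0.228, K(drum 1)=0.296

V/F (drum 2) = 0.840

Drum 1:
Newton iteration, ψ₁⁰ = 0.33:
  ψ₁ = 0.330: g = 0.0373, g' = -0.354 → ψ₁ = 0.435
  ψ₁ = 0.435: g = -0.0007, g' = -0.371 → ψ₁ = 0.434
Converged at ψ₁ = 0.434.
Drum-1 compositions:
  1: x = 0.095, y = 0.232
  2: x = 0.577, y = 0.671
  3: x = 0.328, y = 0.097
Drum-2 feed = drum-1 liquid: z₂ = (0.0946, 0.5772, 0.3282).
Drum 2:
Newton iteration, ψ₂⁰ = 0.5:
  ψ₂ = 0.500: g = 0.1685, g' = -0.488 → ψ₂ = 0.845
  ψ₂ = 0.845: g = -0.0030, g' = -0.545 → ψ₂ = 0.840
Converged at ψ₂ = 0.840.
  1: x = 0.029, y = 0.107
  2: x = 0.355, y = 0.620
  3: x = 0.616, y = 0.273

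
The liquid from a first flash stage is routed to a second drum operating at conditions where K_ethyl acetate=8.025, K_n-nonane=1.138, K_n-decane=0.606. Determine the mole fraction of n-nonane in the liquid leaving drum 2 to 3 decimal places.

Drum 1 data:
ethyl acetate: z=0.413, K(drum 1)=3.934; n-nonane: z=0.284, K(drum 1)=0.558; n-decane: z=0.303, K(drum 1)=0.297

x_n-nonane (drum 2) = 0.334

Drum 1:
Rachford–Rice: g(ψ₁) = Σ zᵢ(Kᵢ−1)/(1+ψ₁(Kᵢ−1)) = 0.
Check two-phase: ΣzᵢKᵢ = 1.873 > 1 and Σzᵢ/Kᵢ = 1.634 > 1, so g(0) = 0.873 > 0 and g(1) = -0.634 < 0.
Newton iteration, ψ₁⁰ = 0.5:
  ψ₁ = 0.500: g = 0.0016, g' = -1.032 → ψ₁ = 0.502
Converged at ψ₁ = 0.502.
Drum-1 compositions:
  ethyl acetate: x = 0.167, y = 0.657
  n-nonane: x = 0.365, y = 0.204
  n-decane: x = 0.468, y = 0.139
Drum-2 feed = drum-1 liquid: z₂ = (0.1671, 0.3649, 0.4680).
Drum 2:
Material balance + equilibrium reduce to Σ zᵢ(Kᵢ−1)/(1+ψ₂(Kᵢ−1)) = 0.
Feasibility: ΣzᵢKᵢ = 2.040, Σzᵢ/Kᵢ = 1.114 — both > 1, two phases present.
Iterate (Newton) starting at ψ₂ = 0.32:
  ψ₂ = 0.320: g = 0.1987, g' = -0.883 → ψ₂ = 0.545
  ψ₂ = 0.545: g = 0.0552, g' = -0.478 → ψ₂ = 0.660
  ψ₂ = 0.660: g = 0.0051, g' = -0.398 → ψ₂ = 0.673
Converged at ψ₂ = 0.673.
  ethyl acetate: x = 0.029, y = 0.234
  n-nonane: x = 0.334, y = 0.380
  n-decane: x = 0.637, y = 0.386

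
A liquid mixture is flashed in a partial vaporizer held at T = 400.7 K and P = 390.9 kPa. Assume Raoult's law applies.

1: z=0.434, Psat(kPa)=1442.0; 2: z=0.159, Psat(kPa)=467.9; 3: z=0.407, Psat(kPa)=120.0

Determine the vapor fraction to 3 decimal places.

Raoult's law: Kᵢ = Pᵢˢᵃᵗ/P = Pᵢˢᵃᵗ/390.9.
  K_1 = 1442.0/390.9 = 3.68892, K_2 = 467.9/390.9 = 1.19698, K_3 = 120.0/390.9 = 0.30698
Rachford–Rice: g(ψ) = Σ zᵢ(Kᵢ−1)/(1+ψ(Kᵢ−1)) = 0.
Feasibility: ΣzᵢKᵢ = 1.916, Σzᵢ/Kᵢ = 1.576 — both > 1, two phases present.
Iterate (Newton) starting at ψ = 0.59:
  ψ = 0.590: g = 0.0021, g' = -1.033 → ψ = 0.592
Converged at ψ = 0.592.

ψ = 0.592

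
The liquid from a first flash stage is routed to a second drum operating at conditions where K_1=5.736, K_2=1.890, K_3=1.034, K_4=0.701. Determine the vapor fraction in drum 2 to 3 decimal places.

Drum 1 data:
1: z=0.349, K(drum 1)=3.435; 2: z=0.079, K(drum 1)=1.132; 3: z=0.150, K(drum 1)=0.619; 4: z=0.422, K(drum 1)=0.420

V/F (drum 2) = 0.720

Drum 1:
Material balance + equilibrium reduce to Σ zᵢ(Kᵢ−1)/(1+ψ₁(Kᵢ−1)) = 0.
g(0) = ΣzᵢKᵢ − 1 = 0.558 and g(1) = 1 − Σzᵢ/Kᵢ = -0.418, so a root lies in (0, 1).
Newton iteration, ψ₁⁰ = 0.5:
  ψ₁ = 0.500: g = -0.0223, g' = -0.737 → ψ₁ = 0.470
Converged at ψ₁ = 0.470.
Drum-1 compositions:
  1: x = 0.163, y = 0.559
  2: x = 0.074, y = 0.084
  3: x = 0.183, y = 0.113
  4: x = 0.580, y = 0.244
Drum-2 feed = drum-1 liquid: z₂ = (0.1627, 0.0744, 0.1827, 0.5801).
Drum 2:
Let ψ₂ = V/F and solve Σ zᵢ(Kᵢ−1)/(1+ψ₂(Kᵢ−1)) = 0.
Feasibility: ΣzᵢKᵢ = 1.670, Σzᵢ/Kᵢ = 1.072 — both > 1, two phases present.
Newton iteration, ψ₂⁰ = 0.39:
  ψ₂ = 0.390: g = 0.1296, g' = -0.549 → ψ₂ = 0.626
  ψ₂ = 0.626: g = 0.0296, g' = -0.335 → ψ₂ = 0.714
  ψ₂ = 0.714: g = 0.0018, g' = -0.296 → ψ₂ = 0.720
Converged at ψ₂ = 0.720.
  1: x = 0.037, y = 0.212
  2: x = 0.045, y = 0.086
  3: x = 0.178, y = 0.184
  4: x = 0.739, y = 0.518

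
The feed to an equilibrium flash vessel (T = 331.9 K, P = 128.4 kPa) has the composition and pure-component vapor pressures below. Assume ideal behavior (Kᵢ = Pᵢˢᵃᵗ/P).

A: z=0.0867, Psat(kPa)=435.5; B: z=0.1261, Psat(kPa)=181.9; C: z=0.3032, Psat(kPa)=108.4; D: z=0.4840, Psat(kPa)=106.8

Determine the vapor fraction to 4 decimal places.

ψ = 0.4848

Raoult's law: Kᵢ = Pᵢˢᵃᵗ/P = Pᵢˢᵃᵗ/128.4.
  K_A = 435.5/128.4 = 3.391745, K_B = 181.9/128.4 = 1.416667, K_C = 108.4/128.4 = 0.844237, K_D = 106.8/128.4 = 0.831776
Rachford–Rice: g(ψ) = Σ zᵢ(Kᵢ−1)/(1+ψ(Kᵢ−1)) = 0.
Check two-phase: ΣzᵢKᵢ = 1.1313 > 1 and Σzᵢ/Kᵢ = 1.0556 > 1, so g(0) = 0.1313 > 0 and g(1) = -0.0556 < 0.
Newton–Raphson from ψ = 0.54:
  ψ = 0.5400: g = -0.00774, g' = -0.1344 → ψ = 0.4824
  ψ = 0.4824: g = 0.00035, g' = -0.1469 → ψ = 0.4848
Converged at ψ = 0.4848.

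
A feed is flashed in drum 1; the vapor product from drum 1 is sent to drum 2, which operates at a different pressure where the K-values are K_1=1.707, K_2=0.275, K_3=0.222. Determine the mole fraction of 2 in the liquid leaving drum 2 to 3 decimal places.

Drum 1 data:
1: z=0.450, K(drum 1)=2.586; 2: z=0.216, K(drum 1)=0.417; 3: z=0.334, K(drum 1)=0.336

x_2 (drum 2) = 0.204

Drum 1:
Rachford–Rice: g(ψ₁) = Σ zᵢ(Kᵢ−1)/(1+ψ₁(Kᵢ−1)) = 0.
Check two-phase: ΣzᵢKᵢ = 1.366 > 1 and Σzᵢ/Kᵢ = 1.686 > 1, so g(0) = 0.366 > 0 and g(1) = -0.686 < 0.
Newton iteration, ψ₁⁰ = 0.3:
  ψ₁ = 0.300: g = 0.0540, g' = -0.857 → ψ₁ = 0.363
  ψ₁ = 0.363: g = 0.0010, g' = -0.830 → ψ₁ = 0.364
Converged at ψ₁ = 0.364.
Drum-1 compositions:
  1: x = 0.285, y = 0.738
  2: x = 0.274, y = 0.114
  3: x = 0.441, y = 0.148
Drum-2 feed = drum-1 vapor: z₂ = (0.7376, 0.1144, 0.1480).
Drum 2:
Material balance + equilibrium reduce to Σ zᵢ(Kᵢ−1)/(1+ψ₂(Kᵢ−1)) = 0.
Feasibility: ΣzᵢKᵢ = 1.323, Σzᵢ/Kᵢ = 1.515 — both > 1, two phases present.
Iterate (Newton) starting at ψ₂ = 0.56:
  ψ₂ = 0.560: g = 0.0300, g' = -0.641 → ψ₂ = 0.607
  ψ₂ = 0.607: g = -0.0012, g' = -0.694 → ψ₂ = 0.605
Converged at ψ₂ = 0.605.
  1: x = 0.517, y = 0.882
  2: x = 0.204, y = 0.056
  3: x = 0.280, y = 0.062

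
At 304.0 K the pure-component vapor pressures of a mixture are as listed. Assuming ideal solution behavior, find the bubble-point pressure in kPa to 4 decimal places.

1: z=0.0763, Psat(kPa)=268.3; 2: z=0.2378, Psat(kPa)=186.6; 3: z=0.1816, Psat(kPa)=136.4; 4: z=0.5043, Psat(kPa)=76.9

Pbub = 128.3957 kPa

At the bubble point ψ → 0, so ΣzᵢKᵢ = 1 with Kᵢ = Pᵢˢᵃᵗ/P ⇒ P = ΣzᵢPᵢˢᵃᵗ.
P = 0.0763·268.3 + 0.2378·186.6 + 0.1816·136.4 + 0.5043·76.9 = 128.3957 kPa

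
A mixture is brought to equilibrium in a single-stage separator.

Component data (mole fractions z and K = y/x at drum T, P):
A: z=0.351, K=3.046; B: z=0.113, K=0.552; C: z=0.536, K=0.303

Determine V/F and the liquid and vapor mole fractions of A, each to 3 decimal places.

V/F = 0.218, x_A = 0.243, y_A = 0.739

Material balance + equilibrium reduce to Σ zᵢ(Kᵢ−1)/(1+V/F(Kᵢ−1)) = 0.
g(0) = ΣzᵢKᵢ − 1 = 0.294 and g(1) = 1 − Σzᵢ/Kᵢ = -1.089, so a root lies in (0, 1).
Iterate (Newton) starting at V/F = 0.5:
  V/F = 0.500: g = -0.2837, g' = -1.010 → V/F = 0.219
  V/F = 0.219: g = -0.0013, g' = -1.091 → V/F = 0.218
Converged at V/F = 0.218.
Compositions from xᵢ = zᵢ/(1+V/F(Kᵢ−1)), yᵢ = Kᵢxᵢ:
  A: x = 0.243, y = 0.739
  B: x = 0.125, y = 0.069
  C: x = 0.632, y = 0.192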